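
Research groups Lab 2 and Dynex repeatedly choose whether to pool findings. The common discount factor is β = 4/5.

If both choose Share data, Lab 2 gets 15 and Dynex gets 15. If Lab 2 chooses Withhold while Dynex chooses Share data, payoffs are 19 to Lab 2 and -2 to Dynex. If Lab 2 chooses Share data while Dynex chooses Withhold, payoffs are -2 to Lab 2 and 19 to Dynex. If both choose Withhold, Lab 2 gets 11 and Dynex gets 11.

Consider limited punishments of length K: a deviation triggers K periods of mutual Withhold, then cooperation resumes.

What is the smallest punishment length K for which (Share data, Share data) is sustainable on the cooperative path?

2

Need Σ_{k=1}^{K} β^k ≥ (19−15)/(15−11) = 1.0000 at β = 4/5.
At K = 1 the sum is 0.8000 < 1.0000; at K = 2 it is 1.4400 ≥ 1.0000.
So the minimum punishment length is K = 2.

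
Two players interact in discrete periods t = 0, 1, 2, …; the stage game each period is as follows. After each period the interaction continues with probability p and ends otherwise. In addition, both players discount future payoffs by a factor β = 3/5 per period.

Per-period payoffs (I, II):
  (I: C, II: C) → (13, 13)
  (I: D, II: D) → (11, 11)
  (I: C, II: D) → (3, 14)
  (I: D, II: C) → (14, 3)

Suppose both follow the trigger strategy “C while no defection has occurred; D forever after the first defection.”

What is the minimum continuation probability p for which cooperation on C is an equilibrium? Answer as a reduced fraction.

Expected continuation weight on next period's payoff is β·p = 3/5·p, which plays the role of the discount factor.
Cooperation requires 3/5·p ≥ (14−13)/(14−11) = 1/3, hence p ≥ 5/9.

5/9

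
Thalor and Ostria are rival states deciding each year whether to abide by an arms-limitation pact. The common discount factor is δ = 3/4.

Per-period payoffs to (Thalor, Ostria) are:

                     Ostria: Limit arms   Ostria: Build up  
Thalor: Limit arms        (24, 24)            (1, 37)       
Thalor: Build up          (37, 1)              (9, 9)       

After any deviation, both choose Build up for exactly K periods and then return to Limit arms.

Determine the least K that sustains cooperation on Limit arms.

No profitable deviation requires (24−9)(δ+…+δ^K) ≥ 37−24, i.e. δ+…+δ^K ≥ 13/15 ≈ 0.8667.
With δ = 3/4, the partial sums are K=1: 0.7500, K=2: 1.3125.
K = 2 is the first length at which the sum reaches 0.8667.

2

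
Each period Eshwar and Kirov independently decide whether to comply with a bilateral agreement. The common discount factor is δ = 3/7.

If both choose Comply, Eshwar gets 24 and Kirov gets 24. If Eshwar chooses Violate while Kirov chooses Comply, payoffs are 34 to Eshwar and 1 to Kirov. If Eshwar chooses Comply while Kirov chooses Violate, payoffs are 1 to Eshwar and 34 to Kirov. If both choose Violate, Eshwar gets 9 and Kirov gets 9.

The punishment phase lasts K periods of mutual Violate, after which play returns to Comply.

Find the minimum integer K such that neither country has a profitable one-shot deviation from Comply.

Need Σ_{k=1}^{K} δ^k ≥ (34−24)/(24−9) = 0.6667 at δ = 3/7.
At K = 2 the sum is 0.6122 < 0.6667; at K = 3 it is 0.6910 ≥ 0.6667.
So the minimum punishment length is K = 3.

3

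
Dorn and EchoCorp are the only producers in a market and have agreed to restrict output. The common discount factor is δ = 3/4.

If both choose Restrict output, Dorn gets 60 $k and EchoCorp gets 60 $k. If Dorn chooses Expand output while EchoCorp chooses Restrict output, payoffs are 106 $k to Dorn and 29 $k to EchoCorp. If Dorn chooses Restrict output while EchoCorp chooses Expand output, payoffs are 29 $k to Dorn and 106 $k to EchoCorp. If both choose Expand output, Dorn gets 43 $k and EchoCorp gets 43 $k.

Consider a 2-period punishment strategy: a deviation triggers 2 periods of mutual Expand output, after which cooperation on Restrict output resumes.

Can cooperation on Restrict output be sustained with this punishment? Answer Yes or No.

No

Comparing payoff streams over the 3 periods until play realigns: cooperate → 60(1+δ+…+δ^2); deviate → 106 + 43(δ+…+δ^2).
Cooperation is sustained iff (60−43)(δ+…+δ^2) ≥ 106−60.
δ+…+δ^2 = 3/4·(1−(3/4)^2)/(1−3/4) = 1.3125, and (106−60)/(60−43) = 2.7059.
1.3125 < 2.7059, so cooperation is not sustainable.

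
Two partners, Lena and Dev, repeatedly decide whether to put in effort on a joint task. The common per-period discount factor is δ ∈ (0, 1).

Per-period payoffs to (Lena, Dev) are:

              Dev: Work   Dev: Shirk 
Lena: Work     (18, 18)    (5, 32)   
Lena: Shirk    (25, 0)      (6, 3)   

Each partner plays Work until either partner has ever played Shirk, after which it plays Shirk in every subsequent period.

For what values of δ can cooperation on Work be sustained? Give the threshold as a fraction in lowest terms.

Lena's threshold: (25−18)/(25−6) = 7/19.
Dev's threshold: (32−18)/(32−3) = 14/29.
7/19 < 14/29, so Dev binds and δ* = 14/29.

14/29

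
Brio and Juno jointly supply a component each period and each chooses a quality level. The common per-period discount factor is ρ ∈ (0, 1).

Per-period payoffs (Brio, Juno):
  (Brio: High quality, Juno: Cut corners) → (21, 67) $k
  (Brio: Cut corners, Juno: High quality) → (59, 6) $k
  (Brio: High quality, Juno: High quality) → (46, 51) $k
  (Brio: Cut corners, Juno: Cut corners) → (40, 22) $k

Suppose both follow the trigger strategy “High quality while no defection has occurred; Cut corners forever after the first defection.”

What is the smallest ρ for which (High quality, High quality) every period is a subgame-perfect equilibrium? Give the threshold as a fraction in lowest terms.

13/19

Brio's threshold: (59−46)/(59−40) = 13/19.
Juno's threshold: (67−51)/(67−22) = 16/45.
13/19 > 16/45, so Brio binds and ρ* = 13/19.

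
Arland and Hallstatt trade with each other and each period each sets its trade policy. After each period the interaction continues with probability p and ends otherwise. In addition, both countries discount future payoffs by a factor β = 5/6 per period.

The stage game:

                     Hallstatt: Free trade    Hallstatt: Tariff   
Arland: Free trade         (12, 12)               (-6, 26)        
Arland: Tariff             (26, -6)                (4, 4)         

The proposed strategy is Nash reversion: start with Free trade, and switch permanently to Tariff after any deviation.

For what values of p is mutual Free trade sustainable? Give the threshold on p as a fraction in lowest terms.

42/55

With continuation probability p and discount β, the effective per-period discount factor is βp.
Grim-trigger IC: βp ≥ (26−12)/(26−4) = 7/11.
So p ≥ (7/11)/(5/6) = 42/55.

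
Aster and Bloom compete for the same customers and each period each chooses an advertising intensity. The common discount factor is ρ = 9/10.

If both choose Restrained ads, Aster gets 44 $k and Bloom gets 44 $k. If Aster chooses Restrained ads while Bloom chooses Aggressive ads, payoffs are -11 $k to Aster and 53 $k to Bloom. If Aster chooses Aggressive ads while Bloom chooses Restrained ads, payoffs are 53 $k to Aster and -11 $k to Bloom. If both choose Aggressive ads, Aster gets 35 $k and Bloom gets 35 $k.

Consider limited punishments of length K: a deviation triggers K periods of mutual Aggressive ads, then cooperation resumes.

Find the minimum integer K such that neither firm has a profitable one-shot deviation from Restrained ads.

2

Need Σ_{k=1}^{K} ρ^k ≥ (53−44)/(44−35) = 1.0000 at ρ = 9/10.
At K = 1 the sum is 0.9000 < 1.0000; at K = 2 it is 1.7100 ≥ 1.0000.
So the minimum punishment length is K = 2.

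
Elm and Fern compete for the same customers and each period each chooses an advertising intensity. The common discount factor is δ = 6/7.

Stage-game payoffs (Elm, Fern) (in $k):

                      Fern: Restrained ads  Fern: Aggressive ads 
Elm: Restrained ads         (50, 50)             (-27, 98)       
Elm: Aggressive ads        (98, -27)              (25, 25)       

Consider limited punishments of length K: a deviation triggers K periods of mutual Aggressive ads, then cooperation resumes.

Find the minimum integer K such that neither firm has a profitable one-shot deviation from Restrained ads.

3

IC: δ(1−δ^K)/(1−δ) ≥ (98−50)/(50−25) = 48/25.
With δ = 6/7: need 1 − δ^K ≥ 48/25·(1−6/7)/(6/7), i.e. δ^K ≤ 0.6800.
Since (6/7)^2 = 0.7347 and (6/7)^3 = 0.6297, the smallest such K is 3.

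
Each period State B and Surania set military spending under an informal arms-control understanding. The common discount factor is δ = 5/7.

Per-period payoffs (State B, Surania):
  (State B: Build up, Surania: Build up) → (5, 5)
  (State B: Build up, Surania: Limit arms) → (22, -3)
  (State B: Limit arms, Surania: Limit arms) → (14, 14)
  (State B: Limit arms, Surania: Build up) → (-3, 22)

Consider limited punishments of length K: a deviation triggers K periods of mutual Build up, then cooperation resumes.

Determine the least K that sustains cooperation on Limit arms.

2

Need Σ_{k=1}^{K} δ^k ≥ (22−14)/(14−5) = 0.8889 at δ = 5/7.
At K = 1 the sum is 0.7143 < 0.8889; at K = 2 it is 1.2245 ≥ 0.8889.
So the minimum punishment length is K = 2.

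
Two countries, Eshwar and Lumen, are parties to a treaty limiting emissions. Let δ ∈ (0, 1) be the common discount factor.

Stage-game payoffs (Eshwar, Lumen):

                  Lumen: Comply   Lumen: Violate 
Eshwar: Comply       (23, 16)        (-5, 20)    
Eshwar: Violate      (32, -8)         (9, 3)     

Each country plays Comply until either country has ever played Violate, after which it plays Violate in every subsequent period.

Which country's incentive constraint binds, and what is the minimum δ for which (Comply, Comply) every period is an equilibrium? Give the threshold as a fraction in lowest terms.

Eshwar: cooperation gives 23 each period; deviation gives 32 once then 9 forever.
  23/(1−δ) ≥ 32 + 9δ/(1−δ) ⇒ δ ≥ 9/23.
Lumen: cooperation gives 16 each period; deviation gives 20 once then 3 forever.
  δ ≥ 4/17.
Both must hold, so the binding constraint is Eshwar's: δ ≥ 9/23.

Eshwar; δ ≥ 9/23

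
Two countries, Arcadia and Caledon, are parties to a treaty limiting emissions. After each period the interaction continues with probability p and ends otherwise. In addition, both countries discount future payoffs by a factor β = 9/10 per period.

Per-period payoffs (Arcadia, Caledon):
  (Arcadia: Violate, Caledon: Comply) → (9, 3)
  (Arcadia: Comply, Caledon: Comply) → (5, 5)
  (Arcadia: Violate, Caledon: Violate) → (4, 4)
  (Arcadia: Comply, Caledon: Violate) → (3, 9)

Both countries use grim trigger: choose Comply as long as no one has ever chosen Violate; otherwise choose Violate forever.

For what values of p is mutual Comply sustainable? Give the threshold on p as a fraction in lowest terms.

Expected continuation weight on next period's payoff is β·p = 9/10·p, which plays the role of the discount factor.
Cooperation requires 9/10·p ≥ (9−5)/(9−4) = 4/5, hence p ≥ 8/9.

8/9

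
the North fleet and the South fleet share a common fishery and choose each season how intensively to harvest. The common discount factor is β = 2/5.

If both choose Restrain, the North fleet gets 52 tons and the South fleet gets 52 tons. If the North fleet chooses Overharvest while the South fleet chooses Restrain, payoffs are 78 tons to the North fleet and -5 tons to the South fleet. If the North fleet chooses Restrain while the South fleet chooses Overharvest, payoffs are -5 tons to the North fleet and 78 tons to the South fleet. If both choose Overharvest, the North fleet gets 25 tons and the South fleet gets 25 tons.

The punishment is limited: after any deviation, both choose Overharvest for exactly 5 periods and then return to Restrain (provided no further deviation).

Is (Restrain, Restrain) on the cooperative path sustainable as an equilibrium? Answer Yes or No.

No

IC: β+…+β^5 ≥ (78−52)/(52−25) = 26/27.
At β = 2/5: partial sum = 0.6598 < 0.9630. Cooperation not sustainable.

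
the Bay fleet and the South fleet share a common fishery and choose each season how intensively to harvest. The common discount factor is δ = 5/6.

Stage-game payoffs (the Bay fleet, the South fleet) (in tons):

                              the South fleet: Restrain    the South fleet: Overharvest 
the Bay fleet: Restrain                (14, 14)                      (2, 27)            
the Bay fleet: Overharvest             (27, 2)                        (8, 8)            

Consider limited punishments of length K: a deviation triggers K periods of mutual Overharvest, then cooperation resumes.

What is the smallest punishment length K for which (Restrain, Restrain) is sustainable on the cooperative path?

IC: δ(1−δ^K)/(1−δ) ≥ (27−14)/(14−8) = 13/6.
With δ = 5/6: need 1 − δ^K ≥ 13/6·(1−5/6)/(5/6), i.e. δ^K ≤ 0.5667.
Since (5/6)^3 = 0.5787 and (5/6)^4 = 0.4823, the smallest such K is 4.

4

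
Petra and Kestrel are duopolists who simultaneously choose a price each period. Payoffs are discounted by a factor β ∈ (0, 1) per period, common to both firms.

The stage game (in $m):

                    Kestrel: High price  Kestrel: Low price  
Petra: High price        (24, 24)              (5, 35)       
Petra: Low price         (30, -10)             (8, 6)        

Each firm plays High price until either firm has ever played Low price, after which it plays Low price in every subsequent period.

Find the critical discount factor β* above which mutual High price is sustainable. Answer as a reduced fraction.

For Petra: deviation gain 30−24 = 6, per-period punishment loss 24−8 = 16. IC gives β ≥ 6/22 = 3/11.
For Kestrel: gain 11, loss 18 per period, so β ≥ 11/29.
The tighter constraint is Kestrel's, so cooperation needs β ≥ 11/29.

11/29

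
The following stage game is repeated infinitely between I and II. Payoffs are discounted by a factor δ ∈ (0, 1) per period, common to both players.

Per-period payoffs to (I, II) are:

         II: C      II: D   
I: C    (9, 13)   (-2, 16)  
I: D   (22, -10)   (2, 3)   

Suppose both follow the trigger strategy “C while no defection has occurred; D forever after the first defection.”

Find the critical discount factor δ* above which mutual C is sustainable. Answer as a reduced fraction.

13/20

I's threshold: (22−9)/(22−2) = 13/20.
II's threshold: (16−13)/(16−3) = 3/13.
13/20 > 3/13, so I binds and δ* = 13/20.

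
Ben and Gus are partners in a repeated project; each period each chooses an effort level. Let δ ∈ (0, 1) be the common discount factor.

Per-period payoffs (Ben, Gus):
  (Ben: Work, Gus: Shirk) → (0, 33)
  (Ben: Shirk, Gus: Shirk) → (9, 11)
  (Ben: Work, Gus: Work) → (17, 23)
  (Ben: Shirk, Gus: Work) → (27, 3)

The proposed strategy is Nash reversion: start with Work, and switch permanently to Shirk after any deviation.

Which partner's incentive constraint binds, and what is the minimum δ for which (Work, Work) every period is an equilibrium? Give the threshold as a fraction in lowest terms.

Ben's threshold: (27−17)/(27−9) = 5/9.
Gus's threshold: (33−23)/(33−11) = 5/11.
5/9 > 5/11, so Ben binds and δ* = 5/9.

Ben; δ ≥ 5/9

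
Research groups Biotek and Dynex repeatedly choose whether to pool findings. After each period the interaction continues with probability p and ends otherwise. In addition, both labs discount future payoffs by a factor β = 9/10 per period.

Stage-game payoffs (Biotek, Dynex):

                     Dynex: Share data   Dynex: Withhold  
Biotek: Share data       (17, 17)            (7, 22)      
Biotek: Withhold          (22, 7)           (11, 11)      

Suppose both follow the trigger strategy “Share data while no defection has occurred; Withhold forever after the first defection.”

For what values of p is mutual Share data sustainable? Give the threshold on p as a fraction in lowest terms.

With continuation probability p and discount β, the effective per-period discount factor is βp.
Grim-trigger IC: βp ≥ (22−17)/(22−11) = 5/11.
So p ≥ (5/11)/(9/10) = 50/99.

50/99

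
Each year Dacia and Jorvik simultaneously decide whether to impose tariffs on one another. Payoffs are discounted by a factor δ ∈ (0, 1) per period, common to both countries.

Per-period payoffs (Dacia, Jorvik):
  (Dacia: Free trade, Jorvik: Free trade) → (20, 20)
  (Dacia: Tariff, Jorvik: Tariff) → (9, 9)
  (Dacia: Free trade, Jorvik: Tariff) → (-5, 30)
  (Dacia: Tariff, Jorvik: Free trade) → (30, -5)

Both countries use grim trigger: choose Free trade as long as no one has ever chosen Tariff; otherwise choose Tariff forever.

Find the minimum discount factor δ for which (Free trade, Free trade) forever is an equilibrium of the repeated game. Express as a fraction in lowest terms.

20/(1−δ) ≥ 30 + 9δ/(1−δ)
20 ≥ 30 − 21δ
δ ≥ 10/21.

10/21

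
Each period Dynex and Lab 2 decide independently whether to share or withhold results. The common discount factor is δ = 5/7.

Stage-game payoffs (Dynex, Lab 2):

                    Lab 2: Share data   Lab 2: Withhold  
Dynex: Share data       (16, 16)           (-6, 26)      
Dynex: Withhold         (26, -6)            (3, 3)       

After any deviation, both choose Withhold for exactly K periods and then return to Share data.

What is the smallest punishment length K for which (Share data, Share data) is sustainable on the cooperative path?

2

Need Σ_{k=1}^{K} δ^k ≥ (26−16)/(16−3) = 0.7692 at δ = 5/7.
At K = 1 the sum is 0.7143 < 0.7692; at K = 2 it is 1.2245 ≥ 0.7692.
So the minimum punishment length is K = 2.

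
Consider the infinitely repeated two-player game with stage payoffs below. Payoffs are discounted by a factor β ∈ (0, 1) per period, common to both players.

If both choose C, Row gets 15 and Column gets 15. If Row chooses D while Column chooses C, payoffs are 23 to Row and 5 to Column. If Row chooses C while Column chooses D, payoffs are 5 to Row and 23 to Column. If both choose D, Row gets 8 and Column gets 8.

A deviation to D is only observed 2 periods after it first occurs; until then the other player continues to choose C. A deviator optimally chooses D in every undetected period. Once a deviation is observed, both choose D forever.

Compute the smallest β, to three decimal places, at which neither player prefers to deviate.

0.730

The best deviation is to choose D for all 2 undetected periods, earning 23 each, then 8 forever once detected.
Deviation value: 23(1−β^2)/(1−β) + 8β^2/(1−β); cooperation value: 15/(1−β).
IC: 15 ≥ 23(1−β^2) + 8β^2 = 23 − 15β^2.
So β^2 ≥ 8/15, giving β ≥ (8/15)^(1/2) ≈ 0.730.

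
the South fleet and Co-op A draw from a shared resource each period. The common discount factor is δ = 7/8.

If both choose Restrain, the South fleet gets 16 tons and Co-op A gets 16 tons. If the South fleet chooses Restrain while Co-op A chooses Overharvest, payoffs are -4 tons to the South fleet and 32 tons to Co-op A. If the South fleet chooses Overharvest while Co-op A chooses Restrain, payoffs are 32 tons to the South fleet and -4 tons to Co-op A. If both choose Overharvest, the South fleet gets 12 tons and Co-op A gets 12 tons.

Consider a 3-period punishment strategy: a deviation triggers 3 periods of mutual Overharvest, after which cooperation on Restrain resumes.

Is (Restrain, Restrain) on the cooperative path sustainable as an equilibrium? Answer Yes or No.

IC: δ+…+δ^3 ≥ (32−16)/(16−12) = 4.
At δ = 7/8: partial sum = 2.3105 < 4.0000. Cooperation not sustainable.

No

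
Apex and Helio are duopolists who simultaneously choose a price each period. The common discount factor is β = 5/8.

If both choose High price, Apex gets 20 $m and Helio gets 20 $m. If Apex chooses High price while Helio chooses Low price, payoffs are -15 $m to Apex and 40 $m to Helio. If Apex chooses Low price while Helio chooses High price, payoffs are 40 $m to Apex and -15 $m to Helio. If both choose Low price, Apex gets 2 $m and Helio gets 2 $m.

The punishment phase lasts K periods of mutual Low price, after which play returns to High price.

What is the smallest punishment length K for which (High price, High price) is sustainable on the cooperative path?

3

No profitable deviation requires (20−2)(β+…+β^K) ≥ 40−20, i.e. β+…+β^K ≥ 10/9 ≈ 1.1111.
With β = 5/8, the partial sums are K=1: 0.6250, K=2: 1.0156, K=3: 1.2598.
K = 3 is the first length at which the sum reaches 1.1111.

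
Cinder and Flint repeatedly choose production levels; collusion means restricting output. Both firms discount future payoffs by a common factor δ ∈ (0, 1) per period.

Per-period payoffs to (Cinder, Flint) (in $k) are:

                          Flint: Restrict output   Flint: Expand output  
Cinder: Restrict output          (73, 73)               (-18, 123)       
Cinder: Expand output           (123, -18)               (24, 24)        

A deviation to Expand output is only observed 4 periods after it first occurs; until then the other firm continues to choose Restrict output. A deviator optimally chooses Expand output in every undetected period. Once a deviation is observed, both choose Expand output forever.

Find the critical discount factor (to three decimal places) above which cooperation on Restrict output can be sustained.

A deviator earns 123 for 4 periods, then 24 forever; cooperating earns 73 forever. Multiplying the IC by (1−δ):
73 ≥ 123(1−δ^4) + 24δ^4, so 99·δ^4 ≥ 50 and δ^4 ≥ 50/99.
δ ≥ (50/99)^(1/4) ≈ 0.843.

0.843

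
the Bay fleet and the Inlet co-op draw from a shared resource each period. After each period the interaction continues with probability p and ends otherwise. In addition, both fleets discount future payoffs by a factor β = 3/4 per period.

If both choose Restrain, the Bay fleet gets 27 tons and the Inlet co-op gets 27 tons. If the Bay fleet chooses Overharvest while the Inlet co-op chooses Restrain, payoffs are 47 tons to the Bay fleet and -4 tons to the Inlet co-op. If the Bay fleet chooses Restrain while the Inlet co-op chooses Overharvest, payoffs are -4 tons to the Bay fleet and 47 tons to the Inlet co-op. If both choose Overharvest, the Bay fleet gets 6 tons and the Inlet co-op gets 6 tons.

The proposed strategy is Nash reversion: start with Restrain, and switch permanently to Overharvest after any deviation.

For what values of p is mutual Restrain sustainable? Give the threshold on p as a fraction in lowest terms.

80/123

With continuation probability p and discount β, the effective per-period discount factor is βp.
Grim-trigger IC: βp ≥ (47−27)/(47−6) = 20/41.
So p ≥ (20/41)/(3/4) = 80/123.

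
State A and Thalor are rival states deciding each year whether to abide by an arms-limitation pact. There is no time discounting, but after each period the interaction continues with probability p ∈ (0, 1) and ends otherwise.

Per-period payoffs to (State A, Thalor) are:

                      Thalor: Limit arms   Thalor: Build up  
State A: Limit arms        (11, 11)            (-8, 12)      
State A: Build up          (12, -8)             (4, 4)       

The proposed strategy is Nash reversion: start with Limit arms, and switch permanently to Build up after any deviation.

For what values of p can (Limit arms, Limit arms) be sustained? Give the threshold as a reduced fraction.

Expected cooperation value is 11 + p·11 + p²·11 + … = 11/(1−p); deviation gives 12 + p·4/(1−p).
11 ≥ 12(1−p) + 4p ⇒ 8p ≥ 1 ⇒ p ≥ 1/8.

1/8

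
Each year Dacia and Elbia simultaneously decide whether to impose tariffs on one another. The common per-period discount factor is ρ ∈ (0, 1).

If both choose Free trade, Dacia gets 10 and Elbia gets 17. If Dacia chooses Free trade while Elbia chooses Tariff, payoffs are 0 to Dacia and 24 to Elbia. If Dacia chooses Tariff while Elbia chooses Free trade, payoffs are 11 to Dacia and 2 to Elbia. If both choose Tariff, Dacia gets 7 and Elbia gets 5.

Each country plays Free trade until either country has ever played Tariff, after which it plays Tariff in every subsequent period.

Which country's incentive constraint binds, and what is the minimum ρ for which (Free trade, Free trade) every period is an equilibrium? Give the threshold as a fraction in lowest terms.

Elbia; ρ ≥ 7/19

Dacia's threshold: (11−10)/(11−7) = 1/4.
Elbia's threshold: (24−17)/(24−5) = 7/19.
1/4 < 7/19, so Elbia binds and ρ* = 7/19.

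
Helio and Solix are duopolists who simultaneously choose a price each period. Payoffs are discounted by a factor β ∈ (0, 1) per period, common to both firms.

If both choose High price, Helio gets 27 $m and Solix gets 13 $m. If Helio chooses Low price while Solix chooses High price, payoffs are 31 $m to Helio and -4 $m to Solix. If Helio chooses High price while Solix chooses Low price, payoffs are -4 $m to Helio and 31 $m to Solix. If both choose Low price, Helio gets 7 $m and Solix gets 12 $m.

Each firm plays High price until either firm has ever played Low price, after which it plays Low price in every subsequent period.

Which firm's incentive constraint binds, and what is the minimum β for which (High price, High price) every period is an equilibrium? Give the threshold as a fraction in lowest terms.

Solix; β ≥ 18/19

For Helio: deviation gain 31−27 = 4, per-period punishment loss 27−7 = 20. IC gives β ≥ 4/24 = 1/6.
For Solix: gain 18, loss 1 per period, so β ≥ 18/19.
The tighter constraint is Solix's, so cooperation needs β ≥ 18/19.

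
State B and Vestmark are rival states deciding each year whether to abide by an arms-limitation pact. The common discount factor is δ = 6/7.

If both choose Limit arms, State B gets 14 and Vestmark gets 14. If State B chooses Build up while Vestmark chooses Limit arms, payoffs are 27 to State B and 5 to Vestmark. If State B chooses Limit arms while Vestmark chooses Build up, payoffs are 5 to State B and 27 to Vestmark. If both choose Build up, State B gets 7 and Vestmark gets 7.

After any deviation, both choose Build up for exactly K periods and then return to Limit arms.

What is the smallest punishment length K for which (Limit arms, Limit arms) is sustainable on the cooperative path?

3

IC: δ(1−δ^K)/(1−δ) ≥ (27−14)/(14−7) = 13/7.
With δ = 6/7: need 1 − δ^K ≥ 13/7·(1−6/7)/(6/7), i.e. δ^K ≤ 0.6905.
Since (6/7)^2 = 0.7347 and (6/7)^3 = 0.6297, the smallest such K is 3.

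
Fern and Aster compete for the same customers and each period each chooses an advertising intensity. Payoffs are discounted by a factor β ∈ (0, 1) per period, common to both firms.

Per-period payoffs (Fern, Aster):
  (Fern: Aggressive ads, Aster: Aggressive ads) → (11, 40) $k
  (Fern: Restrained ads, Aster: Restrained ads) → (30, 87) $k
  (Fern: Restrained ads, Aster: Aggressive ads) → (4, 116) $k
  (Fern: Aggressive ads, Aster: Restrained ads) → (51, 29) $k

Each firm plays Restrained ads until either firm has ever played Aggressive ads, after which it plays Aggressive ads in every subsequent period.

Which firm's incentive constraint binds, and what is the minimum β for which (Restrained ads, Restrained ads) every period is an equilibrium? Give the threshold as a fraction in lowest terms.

For Fern: deviation gain 51−30 = 21, per-period punishment loss 30−11 = 19. IC gives β ≥ 21/40.
For Aster: gain 29, loss 47 per period, so β ≥ 29/76.
The tighter constraint is Fern's, so cooperation needs β ≥ 21/40.

Fern; β ≥ 21/40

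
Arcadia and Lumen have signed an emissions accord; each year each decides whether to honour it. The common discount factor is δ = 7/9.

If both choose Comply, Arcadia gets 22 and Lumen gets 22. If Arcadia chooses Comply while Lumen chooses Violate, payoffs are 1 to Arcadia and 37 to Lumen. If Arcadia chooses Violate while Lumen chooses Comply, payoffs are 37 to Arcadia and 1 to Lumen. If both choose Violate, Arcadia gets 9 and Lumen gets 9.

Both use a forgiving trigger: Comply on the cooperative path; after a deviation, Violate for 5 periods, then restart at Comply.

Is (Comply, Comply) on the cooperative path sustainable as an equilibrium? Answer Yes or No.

A one-shot deviation gives 37 now, then 9 for 5 periods, then back to 22.
Gain from deviating: (37−22) today; loss: (22−9) in each of the next 5 periods.
No-deviation condition: (22−9)(δ+…+δ^5) ≥ 37−22, i.e. δ+…+δ^5 ≥ 15/13.
At δ = 7/9: δ+…+δ^5 = 2.5038 ≥ 1.1538.
So cooperation is sustainable.

Yes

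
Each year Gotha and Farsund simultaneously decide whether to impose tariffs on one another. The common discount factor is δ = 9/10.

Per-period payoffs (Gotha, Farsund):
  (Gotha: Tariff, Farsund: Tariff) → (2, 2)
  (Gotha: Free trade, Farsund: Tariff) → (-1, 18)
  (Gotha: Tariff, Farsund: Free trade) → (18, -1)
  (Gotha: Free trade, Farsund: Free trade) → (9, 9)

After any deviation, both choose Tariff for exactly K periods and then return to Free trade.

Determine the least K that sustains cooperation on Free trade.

No profitable deviation requires (9−2)(δ+…+δ^K) ≥ 18−9, i.e. δ+…+δ^K ≥ 9/7 ≈ 1.2857.
With δ = 9/10, the partial sums are K=1: 0.9000, K=2: 1.7100.
K = 2 is the first length at which the sum reaches 1.2857.

2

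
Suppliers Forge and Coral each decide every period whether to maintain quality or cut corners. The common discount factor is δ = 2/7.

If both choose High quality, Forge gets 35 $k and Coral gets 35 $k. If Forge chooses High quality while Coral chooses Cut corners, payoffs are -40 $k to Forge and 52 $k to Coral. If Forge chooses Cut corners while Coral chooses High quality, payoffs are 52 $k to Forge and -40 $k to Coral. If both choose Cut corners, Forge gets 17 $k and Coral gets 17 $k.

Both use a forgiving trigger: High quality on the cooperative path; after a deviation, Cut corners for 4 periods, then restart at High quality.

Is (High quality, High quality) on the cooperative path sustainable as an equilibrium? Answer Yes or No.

Comparing payoff streams over the 5 periods until play realigns: cooperate → 35(1+δ+…+δ^4); deviate → 52 + 17(δ+…+δ^4).
Cooperation is sustained iff (35−17)(δ+…+δ^4) ≥ 52−35.
δ+…+δ^4 = 2/7·(1−(2/7)^4)/(1−2/7) = 0.3973, and (52−35)/(35−17) = 0.9444.
0.3973 < 0.9444, so cooperation is not sustainable.

No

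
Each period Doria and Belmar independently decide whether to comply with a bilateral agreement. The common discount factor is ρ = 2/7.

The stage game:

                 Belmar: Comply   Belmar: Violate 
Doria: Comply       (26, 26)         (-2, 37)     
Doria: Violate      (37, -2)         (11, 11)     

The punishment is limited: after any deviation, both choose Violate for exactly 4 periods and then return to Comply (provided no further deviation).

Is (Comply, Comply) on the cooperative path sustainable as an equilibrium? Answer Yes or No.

IC: ρ+…+ρ^4 ≥ (37−26)/(26−11) = 11/15.
At ρ = 2/7: partial sum = 0.3973 < 0.7333. Cooperation not sustainable.

No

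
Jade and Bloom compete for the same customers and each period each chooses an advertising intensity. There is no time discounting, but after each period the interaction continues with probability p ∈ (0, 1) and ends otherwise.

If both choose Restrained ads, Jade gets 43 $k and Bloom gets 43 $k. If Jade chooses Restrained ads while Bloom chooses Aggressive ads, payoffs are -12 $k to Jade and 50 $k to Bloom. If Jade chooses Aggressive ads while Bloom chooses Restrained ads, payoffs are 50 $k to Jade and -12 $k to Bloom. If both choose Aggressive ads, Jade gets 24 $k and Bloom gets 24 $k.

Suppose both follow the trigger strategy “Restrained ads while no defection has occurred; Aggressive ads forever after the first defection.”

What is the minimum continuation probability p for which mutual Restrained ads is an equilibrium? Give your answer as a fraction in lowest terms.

Expected cooperation value is 43 + p·43 + p²·43 + … = 43/(1−p); deviation gives 50 + p·24/(1−p).
43 ≥ 50(1−p) + 24p ⇒ 26p ≥ 7 ⇒ p ≥ 7/26.

7/26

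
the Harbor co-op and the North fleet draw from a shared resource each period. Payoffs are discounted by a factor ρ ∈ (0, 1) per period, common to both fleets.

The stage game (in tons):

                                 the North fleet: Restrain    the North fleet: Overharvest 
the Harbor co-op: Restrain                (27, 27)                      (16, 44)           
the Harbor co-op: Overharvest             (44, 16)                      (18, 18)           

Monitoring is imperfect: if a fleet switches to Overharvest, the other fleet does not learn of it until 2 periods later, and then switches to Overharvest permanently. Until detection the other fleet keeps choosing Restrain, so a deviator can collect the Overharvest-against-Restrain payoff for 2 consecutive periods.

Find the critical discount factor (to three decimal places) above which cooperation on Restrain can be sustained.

A deviator earns 44 for 2 periods, then 18 forever; cooperating earns 27 forever. Multiplying the IC by (1−ρ):
27 ≥ 44(1−ρ^2) + 18ρ^2, so 26·ρ^2 ≥ 17 and ρ^2 ≥ 17/26.
ρ ≥ (17/26)^(1/2) ≈ 0.809.

0.809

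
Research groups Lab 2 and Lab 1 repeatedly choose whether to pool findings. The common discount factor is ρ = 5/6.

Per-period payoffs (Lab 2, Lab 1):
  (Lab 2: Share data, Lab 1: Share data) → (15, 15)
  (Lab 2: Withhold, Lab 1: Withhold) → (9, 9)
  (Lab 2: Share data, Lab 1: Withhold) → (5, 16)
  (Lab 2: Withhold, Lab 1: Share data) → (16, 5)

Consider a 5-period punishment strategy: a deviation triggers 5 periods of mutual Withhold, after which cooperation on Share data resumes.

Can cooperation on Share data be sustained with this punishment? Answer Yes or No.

IC: ρ+…+ρ^5 ≥ (16−15)/(15−9) = 1/6.
At ρ = 5/6: partial sum = 2.9906 ≥ 0.1667. Cooperation sustainable.

Yes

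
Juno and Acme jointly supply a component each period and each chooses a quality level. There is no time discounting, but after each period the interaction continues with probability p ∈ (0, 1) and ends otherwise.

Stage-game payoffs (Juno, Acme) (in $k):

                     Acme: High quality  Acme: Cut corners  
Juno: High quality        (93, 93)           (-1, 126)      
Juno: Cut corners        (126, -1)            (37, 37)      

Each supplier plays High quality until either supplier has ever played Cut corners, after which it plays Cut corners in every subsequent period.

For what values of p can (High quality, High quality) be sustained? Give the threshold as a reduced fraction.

33/89

With no time discounting, the continuation probability p plays the role of the discount factor.
Grim-trigger IC: 93/(1−p) ≥ 126 + 37p/(1−p) ⇒ p ≥ (126−93)/(126−37) = 33/89.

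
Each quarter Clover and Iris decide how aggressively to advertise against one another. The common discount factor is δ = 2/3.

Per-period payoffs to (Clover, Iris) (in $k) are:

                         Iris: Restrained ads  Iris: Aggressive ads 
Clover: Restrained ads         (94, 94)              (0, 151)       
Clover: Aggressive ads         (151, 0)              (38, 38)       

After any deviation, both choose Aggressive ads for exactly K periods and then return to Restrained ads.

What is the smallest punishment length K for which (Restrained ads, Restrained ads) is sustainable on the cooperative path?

IC: δ(1−δ^K)/(1−δ) ≥ (151−94)/(94−38) = 57/56.
With δ = 2/3: need 1 − δ^K ≥ 57/56·(1−2/3)/(2/3), i.e. δ^K ≤ 0.4911.
Since (2/3)^1 = 0.6667 and (2/3)^2 = 0.4444, the smallest such K is 2.

2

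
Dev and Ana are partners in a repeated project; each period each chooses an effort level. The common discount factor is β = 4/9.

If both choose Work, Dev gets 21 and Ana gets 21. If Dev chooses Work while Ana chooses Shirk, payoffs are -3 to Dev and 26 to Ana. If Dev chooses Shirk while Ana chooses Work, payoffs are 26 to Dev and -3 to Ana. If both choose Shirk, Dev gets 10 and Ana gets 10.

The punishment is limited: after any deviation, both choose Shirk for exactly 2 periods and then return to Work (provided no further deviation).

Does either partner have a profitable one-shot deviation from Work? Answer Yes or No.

Comparing payoff streams over the 3 periods until play realigns: cooperate → 21(1+β+…+β^2); deviate → 26 + 10(β+…+β^2).
Cooperation is sustained iff (21−10)(β+…+β^2) ≥ 26−21.
β+…+β^2 = 4/9·(1−(4/9)^2)/(1−4/9) = 0.6420, and (26−21)/(21−10) = 0.4545.
0.6420 ≥ 0.4545, so cooperation is sustainable.

No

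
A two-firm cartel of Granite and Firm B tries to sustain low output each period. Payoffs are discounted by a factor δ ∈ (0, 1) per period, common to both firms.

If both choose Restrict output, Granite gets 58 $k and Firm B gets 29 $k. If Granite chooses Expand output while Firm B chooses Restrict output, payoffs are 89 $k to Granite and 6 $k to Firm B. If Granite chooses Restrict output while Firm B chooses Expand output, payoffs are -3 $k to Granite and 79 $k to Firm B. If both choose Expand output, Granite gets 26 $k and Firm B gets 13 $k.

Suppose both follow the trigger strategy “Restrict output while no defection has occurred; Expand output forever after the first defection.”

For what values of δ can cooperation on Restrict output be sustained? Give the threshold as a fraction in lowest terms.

25/33

Granite: cooperation gives 58 each period; deviation gives 89 once then 26 forever.
  58/(1−δ) ≥ 89 + 26δ/(1−δ) ⇒ δ ≥ 31/63.
Firm B: cooperation gives 29 each period; deviation gives 79 once then 13 forever.
  δ ≥ 50/66 = 25/33.
Both must hold, so the binding constraint is Firm B's: δ ≥ 25/33.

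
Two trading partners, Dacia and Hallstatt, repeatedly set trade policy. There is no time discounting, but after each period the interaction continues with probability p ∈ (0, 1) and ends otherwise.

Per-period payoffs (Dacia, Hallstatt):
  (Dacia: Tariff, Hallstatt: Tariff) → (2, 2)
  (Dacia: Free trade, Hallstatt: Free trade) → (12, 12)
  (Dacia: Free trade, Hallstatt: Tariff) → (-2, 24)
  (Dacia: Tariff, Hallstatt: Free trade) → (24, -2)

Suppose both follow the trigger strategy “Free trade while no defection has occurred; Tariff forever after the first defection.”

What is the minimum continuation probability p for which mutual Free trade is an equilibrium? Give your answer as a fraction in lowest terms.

6/11

With no time discounting, the continuation probability p plays the role of the discount factor.
Grim-trigger IC: 12/(1−p) ≥ 24 + 2p/(1−p) ⇒ p ≥ (24−12)/(24−2) = 6/11.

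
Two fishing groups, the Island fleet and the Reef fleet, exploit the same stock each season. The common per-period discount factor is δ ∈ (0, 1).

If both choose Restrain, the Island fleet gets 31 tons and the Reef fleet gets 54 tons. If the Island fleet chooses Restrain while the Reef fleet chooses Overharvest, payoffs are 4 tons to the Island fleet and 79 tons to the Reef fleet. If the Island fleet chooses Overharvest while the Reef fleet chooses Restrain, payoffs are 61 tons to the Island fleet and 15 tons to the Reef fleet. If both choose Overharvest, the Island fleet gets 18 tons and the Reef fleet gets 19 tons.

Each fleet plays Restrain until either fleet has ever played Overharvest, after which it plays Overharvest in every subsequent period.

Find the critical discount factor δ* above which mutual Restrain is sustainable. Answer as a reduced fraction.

30/43

For the Island fleet: deviation gain 61−31 = 30, per-period punishment loss 31−18 = 13. IC gives δ ≥ 30/43.
For the Reef fleet: gain 25, loss 35 per period, so δ ≥ 25/60 = 5/12.
The tighter constraint is the Island fleet's, so cooperation needs δ ≥ 30/43.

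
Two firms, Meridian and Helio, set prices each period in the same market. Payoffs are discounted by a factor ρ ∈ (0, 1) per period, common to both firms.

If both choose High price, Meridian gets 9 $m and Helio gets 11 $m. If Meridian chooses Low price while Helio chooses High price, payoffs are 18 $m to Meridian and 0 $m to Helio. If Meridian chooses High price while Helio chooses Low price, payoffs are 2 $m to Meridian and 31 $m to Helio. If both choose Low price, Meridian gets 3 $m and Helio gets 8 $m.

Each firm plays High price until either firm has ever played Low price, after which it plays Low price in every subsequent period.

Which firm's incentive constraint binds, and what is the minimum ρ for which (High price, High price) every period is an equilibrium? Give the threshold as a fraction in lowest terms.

Helio; ρ ≥ 20/23

For Meridian: deviation gain 18−9 = 9, per-period punishment loss 9−3 = 6. IC gives ρ ≥ 9/15 = 3/5.
For Helio: gain 20, loss 3 per period, so ρ ≥ 20/23.
The tighter constraint is Helio's, so cooperation needs ρ ≥ 20/23.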